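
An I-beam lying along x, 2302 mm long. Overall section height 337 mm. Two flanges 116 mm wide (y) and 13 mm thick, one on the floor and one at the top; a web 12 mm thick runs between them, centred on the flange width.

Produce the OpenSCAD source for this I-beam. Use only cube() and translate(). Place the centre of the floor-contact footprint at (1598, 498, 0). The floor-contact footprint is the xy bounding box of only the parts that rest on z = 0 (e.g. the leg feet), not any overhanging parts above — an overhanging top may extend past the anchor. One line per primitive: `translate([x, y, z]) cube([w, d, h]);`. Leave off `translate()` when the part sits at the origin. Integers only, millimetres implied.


translate([447, 440, 0]) cube([2302, 116, 13]);
translate([447, 492, 13]) cube([2302, 12, 311]);
translate([447, 440, 324]) cube([2302, 116, 13]);


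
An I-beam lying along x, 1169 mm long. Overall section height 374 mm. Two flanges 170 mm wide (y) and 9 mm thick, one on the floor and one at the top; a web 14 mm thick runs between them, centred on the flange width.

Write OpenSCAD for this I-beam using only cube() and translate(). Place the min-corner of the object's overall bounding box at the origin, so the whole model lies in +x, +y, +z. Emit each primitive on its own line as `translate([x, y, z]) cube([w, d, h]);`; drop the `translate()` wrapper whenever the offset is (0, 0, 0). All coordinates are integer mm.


cube([1169, 170, 9]);
translate([0, 78, 9]) cube([1169, 14, 356]);
translate([0, 0, 365]) cube([1169, 170, 9]);


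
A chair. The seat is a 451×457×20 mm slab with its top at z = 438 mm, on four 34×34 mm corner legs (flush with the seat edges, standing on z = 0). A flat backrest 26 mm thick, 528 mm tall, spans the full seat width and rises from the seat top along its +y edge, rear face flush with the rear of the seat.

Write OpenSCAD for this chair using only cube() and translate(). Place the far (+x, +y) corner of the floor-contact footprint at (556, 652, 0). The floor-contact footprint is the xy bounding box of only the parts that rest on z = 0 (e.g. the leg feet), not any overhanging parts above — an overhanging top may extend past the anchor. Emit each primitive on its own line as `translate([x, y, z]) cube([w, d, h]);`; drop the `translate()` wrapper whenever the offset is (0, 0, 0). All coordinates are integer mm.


// leg_h = 438 - 20 = 418
translate([105, 195, 418]) cube([451, 457, 20]);
translate([105, 195, 0]) cube([34, 34, 418]);
translate([522, 195, 0]) cube([34, 34, 418]);
translate([105, 618, 0]) cube([34, 34, 418]);
translate([522, 618, 0]) cube([34, 34, 418]);
translate([105, 626, 438]) cube([451, 26, 528]);


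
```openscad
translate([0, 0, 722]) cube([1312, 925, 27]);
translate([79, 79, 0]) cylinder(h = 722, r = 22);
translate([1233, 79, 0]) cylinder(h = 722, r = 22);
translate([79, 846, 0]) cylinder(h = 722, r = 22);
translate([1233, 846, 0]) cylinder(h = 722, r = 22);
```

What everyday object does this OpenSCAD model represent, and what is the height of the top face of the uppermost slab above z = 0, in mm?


A table. The table height is 749 mm.

A 1312×925×27 slab sits at z = 722 on four Ø44 mm round legs — a table. The top surface is at 722 + 27 = 749 mm.


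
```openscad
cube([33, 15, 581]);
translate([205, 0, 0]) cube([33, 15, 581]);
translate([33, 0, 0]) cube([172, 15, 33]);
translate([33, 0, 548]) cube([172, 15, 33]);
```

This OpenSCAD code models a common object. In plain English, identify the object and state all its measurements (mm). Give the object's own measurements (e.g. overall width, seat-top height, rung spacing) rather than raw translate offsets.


A rectangular picture frame lying in the x–z plane (depth along y). The opening is 172 mm wide (x) by 515 mm tall (z), surrounded by a border 33 mm wide on all four sides. The frame is 15 mm deep and is made of two full-height vertical stiles with two horizontal rails fitted between them.


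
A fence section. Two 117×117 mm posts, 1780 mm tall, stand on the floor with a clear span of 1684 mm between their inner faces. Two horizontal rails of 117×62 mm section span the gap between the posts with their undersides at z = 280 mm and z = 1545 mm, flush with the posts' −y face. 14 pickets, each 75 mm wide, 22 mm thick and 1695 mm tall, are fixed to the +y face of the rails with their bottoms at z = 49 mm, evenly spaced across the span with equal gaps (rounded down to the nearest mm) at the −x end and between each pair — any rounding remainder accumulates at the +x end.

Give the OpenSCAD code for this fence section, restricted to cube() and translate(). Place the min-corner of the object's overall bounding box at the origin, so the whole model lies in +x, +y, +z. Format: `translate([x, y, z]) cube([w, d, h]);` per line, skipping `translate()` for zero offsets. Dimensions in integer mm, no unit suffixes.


cube([117, 117, 1780]);
translate([1801, 0, 0]) cube([117, 117, 1780]);
translate([117, 0, 280]) cube([1684, 117, 62]);
translate([117, 0, 1545]) cube([1684, 117, 62]);
translate([159, 117, 49]) cube([75, 22, 1695]);
translate([276, 117, 49]) cube([75, 22, 1695]);
translate([393, 117, 49]) cube([75, 22, 1695]);
translate([510, 117, 49]) cube([75, 22, 1695]);
translate([627, 117, 49]) cube([75, 22, 1695]);
translate([744, 117, 49]) cube([75, 22, 1695]);
translate([861, 117, 49]) cube([75, 22, 1695]);
translate([978, 117, 49]) cube([75, 22, 1695]);
translate([1095, 117, 49]) cube([75, 22, 1695]);
translate([1212, 117, 49]) cube([75, 22, 1695]);
translate([1329, 117, 49]) cube([75, 22, 1695]);
translate([1446, 117, 49]) cube([75, 22, 1695]);
translate([1563, 117, 49]) cube([75, 22, 1695]);
translate([1680, 117, 49]) cube([75, 22, 1695]);


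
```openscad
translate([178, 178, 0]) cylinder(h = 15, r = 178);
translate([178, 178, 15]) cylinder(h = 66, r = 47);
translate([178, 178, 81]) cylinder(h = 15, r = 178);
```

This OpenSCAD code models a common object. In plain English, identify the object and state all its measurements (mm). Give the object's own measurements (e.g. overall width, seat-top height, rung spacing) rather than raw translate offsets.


A spool: two coaxial disc flanges of radius 178 mm and thickness 15 mm, joined by a core cylinder of radius 47 mm and height 66 mm. The lower flange rests on z = 0 and the three cylinders share a vertical axis.


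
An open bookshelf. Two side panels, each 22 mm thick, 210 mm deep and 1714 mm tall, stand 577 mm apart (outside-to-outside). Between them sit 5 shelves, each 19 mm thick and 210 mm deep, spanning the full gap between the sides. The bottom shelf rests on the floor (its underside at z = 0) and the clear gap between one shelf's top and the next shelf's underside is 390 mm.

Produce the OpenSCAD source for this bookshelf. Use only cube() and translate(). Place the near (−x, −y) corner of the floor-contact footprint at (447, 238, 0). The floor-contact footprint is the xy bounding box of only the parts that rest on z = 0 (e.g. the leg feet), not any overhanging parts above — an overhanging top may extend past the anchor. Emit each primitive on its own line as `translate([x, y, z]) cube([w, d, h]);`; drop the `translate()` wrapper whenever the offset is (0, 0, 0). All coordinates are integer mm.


translate([447, 238, 0]) cube([22, 210, 1714]);
translate([1002, 238, 0]) cube([22, 210, 1714]);
translate([469, 238, 0]) cube([533, 210, 19]);
translate([469, 238, 409]) cube([533, 210, 19]);
translate([469, 238, 818]) cube([533, 210, 19]);
translate([469, 238, 1227]) cube([533, 210, 19]);
translate([469, 238, 1636]) cube([533, 210, 19]);


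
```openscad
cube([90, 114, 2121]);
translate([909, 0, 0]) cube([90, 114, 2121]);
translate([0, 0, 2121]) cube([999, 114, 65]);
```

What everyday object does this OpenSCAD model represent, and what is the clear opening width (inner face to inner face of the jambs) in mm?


A door frame. The clear opening width is 819 mm.

Two 2121 mm tall posts with a header on top — a door frame. The left jamb is 90 mm wide at x = 0; the right jamb starts at x = 909. The clear opening is 909 − 90 = 819 mm.


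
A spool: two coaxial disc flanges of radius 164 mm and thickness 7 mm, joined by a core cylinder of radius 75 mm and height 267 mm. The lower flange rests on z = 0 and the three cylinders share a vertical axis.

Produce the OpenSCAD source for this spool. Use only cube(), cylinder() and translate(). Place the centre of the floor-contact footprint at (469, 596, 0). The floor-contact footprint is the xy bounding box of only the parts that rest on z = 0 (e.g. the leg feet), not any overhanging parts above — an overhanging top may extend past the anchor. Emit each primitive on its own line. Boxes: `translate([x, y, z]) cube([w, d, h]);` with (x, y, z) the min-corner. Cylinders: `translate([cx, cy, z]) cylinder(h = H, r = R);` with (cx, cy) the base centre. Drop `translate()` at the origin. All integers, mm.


translate([469, 596, 0]) cylinder(h = 7, r = 164);
translate([469, 596, 7]) cylinder(h = 267, r = 75);
translate([469, 596, 274]) cylinder(h = 7, r = 164);


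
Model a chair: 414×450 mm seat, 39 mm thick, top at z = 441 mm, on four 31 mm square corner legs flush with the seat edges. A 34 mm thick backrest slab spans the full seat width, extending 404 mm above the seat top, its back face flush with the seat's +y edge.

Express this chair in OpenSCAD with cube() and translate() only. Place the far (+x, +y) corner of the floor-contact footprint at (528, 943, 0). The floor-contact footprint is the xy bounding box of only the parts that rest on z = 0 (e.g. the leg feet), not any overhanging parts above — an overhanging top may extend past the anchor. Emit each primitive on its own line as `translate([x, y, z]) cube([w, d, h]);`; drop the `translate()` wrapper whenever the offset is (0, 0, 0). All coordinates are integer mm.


translate([114, 493, 402]) cube([414, 450, 39]);
translate([114, 493, 0]) cube([31, 31, 402]);
translate([497, 493, 0]) cube([31, 31, 402]);
translate([114, 912, 0]) cube([31, 31, 402]);
translate([497, 912, 0]) cube([31, 31, 402]);
translate([114, 909, 441]) cube([414, 34, 404]);


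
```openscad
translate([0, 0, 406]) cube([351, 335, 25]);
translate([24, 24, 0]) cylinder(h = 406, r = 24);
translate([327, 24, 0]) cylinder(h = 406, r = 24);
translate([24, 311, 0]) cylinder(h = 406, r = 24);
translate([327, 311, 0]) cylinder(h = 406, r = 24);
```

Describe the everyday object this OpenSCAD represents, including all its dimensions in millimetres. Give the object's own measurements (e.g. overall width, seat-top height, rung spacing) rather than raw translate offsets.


A four-legged stool. The seat is a 351×335×25 mm slab whose top surface is at z = 431 mm; four round legs, each 48 mm in diameter, run from the floor (z = 0) to the underside of the seat, each leg's axis is inset half a diameter from the nearest pair of seat edges (so the leg's bounding box is flush with the corner).


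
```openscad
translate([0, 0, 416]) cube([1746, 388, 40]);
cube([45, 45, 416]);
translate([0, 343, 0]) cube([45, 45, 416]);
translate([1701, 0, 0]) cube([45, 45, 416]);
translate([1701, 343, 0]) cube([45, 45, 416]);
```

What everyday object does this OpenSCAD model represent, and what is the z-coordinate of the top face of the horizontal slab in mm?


A bench. The seat-top height is 456 mm.

A long slab on four corner posts — a bench. The slab sits at z = 416 with thickness 40, so the top is 416 + 40 = 456 mm.


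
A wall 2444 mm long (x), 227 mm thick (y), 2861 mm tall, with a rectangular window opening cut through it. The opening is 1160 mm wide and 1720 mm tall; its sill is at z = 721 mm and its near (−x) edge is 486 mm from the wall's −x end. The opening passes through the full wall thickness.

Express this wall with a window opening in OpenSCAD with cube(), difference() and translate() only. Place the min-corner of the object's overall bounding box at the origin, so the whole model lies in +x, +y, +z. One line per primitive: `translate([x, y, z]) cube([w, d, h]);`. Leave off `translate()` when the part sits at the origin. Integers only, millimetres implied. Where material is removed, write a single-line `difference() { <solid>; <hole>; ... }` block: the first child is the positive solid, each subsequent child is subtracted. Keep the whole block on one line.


difference() { cube([2444, 227, 2861]); translate([486, 0, 721]) cube([1160, 227, 1720]); }


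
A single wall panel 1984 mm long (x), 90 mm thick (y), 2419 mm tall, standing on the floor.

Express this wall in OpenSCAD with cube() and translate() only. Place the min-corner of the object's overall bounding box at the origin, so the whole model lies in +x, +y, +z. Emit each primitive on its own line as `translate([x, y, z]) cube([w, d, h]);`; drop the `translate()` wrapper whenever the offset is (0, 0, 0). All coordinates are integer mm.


cube([1984, 90, 2419]);


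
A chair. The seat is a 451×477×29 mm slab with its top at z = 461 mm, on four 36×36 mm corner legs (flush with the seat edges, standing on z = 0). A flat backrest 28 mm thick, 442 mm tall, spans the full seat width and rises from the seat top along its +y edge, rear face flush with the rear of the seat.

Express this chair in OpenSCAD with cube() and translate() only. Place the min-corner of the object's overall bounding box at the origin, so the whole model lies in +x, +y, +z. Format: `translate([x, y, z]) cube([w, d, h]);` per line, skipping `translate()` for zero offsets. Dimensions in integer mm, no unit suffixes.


translate([0, 0, 432]) cube([451, 477, 29]);
cube([36, 36, 432]);
translate([415, 0, 0]) cube([36, 36, 432]);
translate([0, 441, 0]) cube([36, 36, 432]);
translate([415, 441, 0]) cube([36, 36, 432]);
translate([0, 449, 461]) cube([451, 28, 442]);


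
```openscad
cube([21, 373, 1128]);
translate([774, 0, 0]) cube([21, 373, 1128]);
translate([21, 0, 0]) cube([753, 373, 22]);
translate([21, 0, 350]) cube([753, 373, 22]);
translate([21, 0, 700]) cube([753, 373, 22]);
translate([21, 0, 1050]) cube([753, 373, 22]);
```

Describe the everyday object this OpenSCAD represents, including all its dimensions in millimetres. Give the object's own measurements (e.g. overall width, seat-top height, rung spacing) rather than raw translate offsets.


An open bookshelf. Two side panels, each 21 mm thick, 373 mm deep and 1128 mm tall, stand 795 mm apart (outside-to-outside). Between them sit 4 shelves, each 22 mm thick and 373 mm deep, spanning the full gap between the sides. The bottom shelf rests on the floor (its underside at z = 0) and the clear gap between one shelf's top and the next shelf's underside is 328 mm.


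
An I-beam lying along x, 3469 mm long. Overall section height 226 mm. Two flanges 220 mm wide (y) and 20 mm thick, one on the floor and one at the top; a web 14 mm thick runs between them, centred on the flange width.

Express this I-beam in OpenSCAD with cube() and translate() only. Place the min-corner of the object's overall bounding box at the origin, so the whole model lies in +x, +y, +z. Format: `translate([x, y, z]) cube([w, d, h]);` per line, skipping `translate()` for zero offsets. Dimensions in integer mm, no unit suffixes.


cube([3469, 220, 20]);
translate([0, 103, 20]) cube([3469, 14, 186]);
translate([0, 0, 206]) cube([3469, 220, 20]);


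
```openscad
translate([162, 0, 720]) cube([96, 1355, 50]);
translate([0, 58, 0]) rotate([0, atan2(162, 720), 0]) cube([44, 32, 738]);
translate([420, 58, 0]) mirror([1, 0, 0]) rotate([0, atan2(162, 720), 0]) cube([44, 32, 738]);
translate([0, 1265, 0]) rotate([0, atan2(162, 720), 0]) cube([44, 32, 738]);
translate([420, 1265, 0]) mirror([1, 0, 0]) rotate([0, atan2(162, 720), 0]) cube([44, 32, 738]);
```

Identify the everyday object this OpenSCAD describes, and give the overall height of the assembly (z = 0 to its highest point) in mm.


A sawhorse. The overall height is 770 mm.

A beam across two mirrored pairs of raked legs — a sawhorse. The beam's underside is at z = 720 (matching the legs' vertical rise in atan2(162, 720)) and the beam is 50 mm tall, so its top is at 720 + 50 = 770 mm. The raked legs top out at the beam's underside, so that is the highest point.


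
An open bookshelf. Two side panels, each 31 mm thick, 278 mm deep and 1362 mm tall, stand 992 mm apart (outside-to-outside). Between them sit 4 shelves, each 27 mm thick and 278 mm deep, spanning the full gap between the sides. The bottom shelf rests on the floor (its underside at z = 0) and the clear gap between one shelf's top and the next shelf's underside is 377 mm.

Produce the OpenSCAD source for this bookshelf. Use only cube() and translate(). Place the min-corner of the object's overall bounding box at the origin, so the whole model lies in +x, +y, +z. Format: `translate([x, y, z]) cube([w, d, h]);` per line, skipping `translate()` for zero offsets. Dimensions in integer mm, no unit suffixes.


cube([31, 278, 1362]);
translate([961, 0, 0]) cube([31, 278, 1362]);
translate([31, 0, 0]) cube([930, 278, 27]);
translate([31, 0, 404]) cube([930, 278, 27]);
translate([31, 0, 808]) cube([930, 278, 27]);
translate([31, 0, 1212]) cube([930, 278, 27]);


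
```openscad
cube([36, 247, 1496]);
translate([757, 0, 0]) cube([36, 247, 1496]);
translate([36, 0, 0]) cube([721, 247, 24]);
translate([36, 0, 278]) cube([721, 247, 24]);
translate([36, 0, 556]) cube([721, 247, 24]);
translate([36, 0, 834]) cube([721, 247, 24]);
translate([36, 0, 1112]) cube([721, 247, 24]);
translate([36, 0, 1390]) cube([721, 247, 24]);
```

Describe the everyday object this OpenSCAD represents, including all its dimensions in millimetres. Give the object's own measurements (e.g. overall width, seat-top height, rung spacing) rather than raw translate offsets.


An open bookshelf. Two side panels, each 36 mm thick, 247 mm deep and 1496 mm tall, stand 793 mm apart (outside-to-outside). Between them sit 6 shelves, each 24 mm thick and 247 mm deep, spanning the full gap between the sides. The bottom shelf rests on the floor (its underside at z = 0) and the clear gap between one shelf's top and the next shelf's underside is 254 mm.


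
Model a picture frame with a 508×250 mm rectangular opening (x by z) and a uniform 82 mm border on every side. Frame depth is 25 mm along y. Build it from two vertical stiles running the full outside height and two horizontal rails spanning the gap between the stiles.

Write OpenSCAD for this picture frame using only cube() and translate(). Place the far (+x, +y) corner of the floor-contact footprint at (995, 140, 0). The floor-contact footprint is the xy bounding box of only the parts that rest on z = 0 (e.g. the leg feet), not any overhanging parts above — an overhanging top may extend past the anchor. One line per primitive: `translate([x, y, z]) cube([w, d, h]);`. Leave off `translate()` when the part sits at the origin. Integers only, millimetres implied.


translate([323, 115, 0]) cube([82, 25, 414]);
translate([913, 115, 0]) cube([82, 25, 414]);
translate([405, 115, 0]) cube([508, 25, 82]);
translate([405, 115, 332]) cube([508, 25, 82]);


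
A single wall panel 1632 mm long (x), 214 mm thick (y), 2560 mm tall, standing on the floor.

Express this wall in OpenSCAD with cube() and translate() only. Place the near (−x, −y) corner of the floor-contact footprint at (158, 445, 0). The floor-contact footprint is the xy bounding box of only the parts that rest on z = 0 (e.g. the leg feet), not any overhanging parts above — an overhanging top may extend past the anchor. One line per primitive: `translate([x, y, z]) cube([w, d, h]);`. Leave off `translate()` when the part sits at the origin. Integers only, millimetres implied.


translate([158, 445, 0]) cube([1632, 214, 2560]);


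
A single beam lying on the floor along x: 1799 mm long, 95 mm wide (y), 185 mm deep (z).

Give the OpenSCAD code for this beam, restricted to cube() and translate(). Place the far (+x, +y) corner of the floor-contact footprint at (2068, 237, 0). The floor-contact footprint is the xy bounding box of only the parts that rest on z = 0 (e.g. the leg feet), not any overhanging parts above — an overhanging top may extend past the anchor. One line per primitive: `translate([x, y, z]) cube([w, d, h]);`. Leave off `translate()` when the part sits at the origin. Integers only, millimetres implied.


translate([269, 142, 0]) cube([1799, 95, 185]);


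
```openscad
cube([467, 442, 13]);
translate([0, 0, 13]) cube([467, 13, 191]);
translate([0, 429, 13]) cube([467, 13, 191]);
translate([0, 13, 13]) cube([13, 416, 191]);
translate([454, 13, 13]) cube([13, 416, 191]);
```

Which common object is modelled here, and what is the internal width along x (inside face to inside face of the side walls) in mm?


An open box. The internal width is 441 mm.

A 467×442 base slab with four walls standing on it — an open box. The base is 467 mm wide and the walls are 13 mm thick, so the internal width is 467 − 2 × 13 = 441 mm.


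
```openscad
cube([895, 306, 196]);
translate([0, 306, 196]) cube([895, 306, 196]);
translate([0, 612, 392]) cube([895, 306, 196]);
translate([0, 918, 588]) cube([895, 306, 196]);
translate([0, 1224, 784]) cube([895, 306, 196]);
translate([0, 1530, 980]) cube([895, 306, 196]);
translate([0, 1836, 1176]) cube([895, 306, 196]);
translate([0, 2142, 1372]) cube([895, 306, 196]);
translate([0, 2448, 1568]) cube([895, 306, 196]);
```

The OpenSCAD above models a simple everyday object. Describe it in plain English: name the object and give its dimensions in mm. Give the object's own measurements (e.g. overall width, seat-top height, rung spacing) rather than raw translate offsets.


A straight staircase of 9 solid steps. Each step is 895 mm wide (x), 306 mm deep (y, the going) and 196 mm tall (the rise). The first step rests on the floor; each subsequent step sits one going further in +y and one rise higher in +z, directly behind and above the previous step with no overlap.


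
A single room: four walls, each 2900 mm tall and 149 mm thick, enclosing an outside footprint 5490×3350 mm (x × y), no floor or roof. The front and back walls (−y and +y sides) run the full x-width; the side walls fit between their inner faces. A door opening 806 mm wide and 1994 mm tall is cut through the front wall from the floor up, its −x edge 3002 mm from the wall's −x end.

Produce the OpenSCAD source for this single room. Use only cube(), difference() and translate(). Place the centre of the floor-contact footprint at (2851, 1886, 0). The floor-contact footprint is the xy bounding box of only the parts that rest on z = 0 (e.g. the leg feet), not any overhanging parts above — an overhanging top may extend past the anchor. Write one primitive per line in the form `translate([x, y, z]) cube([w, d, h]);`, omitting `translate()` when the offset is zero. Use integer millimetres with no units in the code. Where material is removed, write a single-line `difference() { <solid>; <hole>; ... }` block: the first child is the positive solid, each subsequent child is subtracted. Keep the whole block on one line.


difference() { translate([106, 211, 0]) cube([5490, 149, 2900]); translate([3108, 211, 0]) cube([806, 149, 1994]); }
translate([106, 3412, 0]) cube([5490, 149, 2900]);
translate([106, 360, 0]) cube([149, 3052, 2900]);
translate([5447, 360, 0]) cube([149, 3052, 2900]);


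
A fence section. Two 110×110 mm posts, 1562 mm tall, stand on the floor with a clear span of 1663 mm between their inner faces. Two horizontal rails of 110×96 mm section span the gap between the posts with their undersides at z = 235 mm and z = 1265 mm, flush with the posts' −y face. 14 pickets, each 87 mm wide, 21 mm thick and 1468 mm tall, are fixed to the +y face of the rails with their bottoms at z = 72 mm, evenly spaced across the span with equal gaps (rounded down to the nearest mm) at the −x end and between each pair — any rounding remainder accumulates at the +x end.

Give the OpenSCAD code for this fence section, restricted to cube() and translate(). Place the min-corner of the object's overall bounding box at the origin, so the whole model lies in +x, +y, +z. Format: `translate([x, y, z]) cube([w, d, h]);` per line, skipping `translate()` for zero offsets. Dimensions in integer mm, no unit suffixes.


cube([110, 110, 1562]);
translate([1773, 0, 0]) cube([110, 110, 1562]);
translate([110, 0, 235]) cube([1663, 110, 96]);
translate([110, 0, 1265]) cube([1663, 110, 96]);
translate([139, 110, 72]) cube([87, 21, 1468]);
translate([255, 110, 72]) cube([87, 21, 1468]);
translate([371, 110, 72]) cube([87, 21, 1468]);
translate([487, 110, 72]) cube([87, 21, 1468]);
translate([603, 110, 72]) cube([87, 21, 1468]);
translate([719, 110, 72]) cube([87, 21, 1468]);
translate([835, 110, 72]) cube([87, 21, 1468]);
translate([951, 110, 72]) cube([87, 21, 1468]);
translate([1067, 110, 72]) cube([87, 21, 1468]);
translate([1183, 110, 72]) cube([87, 21, 1468]);
translate([1299, 110, 72]) cube([87, 21, 1468]);
translate([1415, 110, 72]) cube([87, 21, 1468]);
translate([1531, 110, 72]) cube([87, 21, 1468]);
translate([1647, 110, 72]) cube([87, 21, 1468]);


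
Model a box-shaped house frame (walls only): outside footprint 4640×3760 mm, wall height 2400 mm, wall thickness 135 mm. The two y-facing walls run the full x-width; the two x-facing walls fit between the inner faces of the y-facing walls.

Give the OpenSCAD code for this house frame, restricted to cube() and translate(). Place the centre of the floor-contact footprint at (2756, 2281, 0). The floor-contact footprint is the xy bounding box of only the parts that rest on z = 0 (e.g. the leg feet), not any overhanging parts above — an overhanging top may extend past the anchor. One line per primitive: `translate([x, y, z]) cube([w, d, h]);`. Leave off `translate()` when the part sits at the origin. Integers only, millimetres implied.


translate([436, 401, 0]) cube([4640, 135, 2400]);
translate([436, 4026, 0]) cube([4640, 135, 2400]);
translate([436, 536, 0]) cube([135, 3490, 2400]);
translate([4941, 536, 0]) cube([135, 3490, 2400]);


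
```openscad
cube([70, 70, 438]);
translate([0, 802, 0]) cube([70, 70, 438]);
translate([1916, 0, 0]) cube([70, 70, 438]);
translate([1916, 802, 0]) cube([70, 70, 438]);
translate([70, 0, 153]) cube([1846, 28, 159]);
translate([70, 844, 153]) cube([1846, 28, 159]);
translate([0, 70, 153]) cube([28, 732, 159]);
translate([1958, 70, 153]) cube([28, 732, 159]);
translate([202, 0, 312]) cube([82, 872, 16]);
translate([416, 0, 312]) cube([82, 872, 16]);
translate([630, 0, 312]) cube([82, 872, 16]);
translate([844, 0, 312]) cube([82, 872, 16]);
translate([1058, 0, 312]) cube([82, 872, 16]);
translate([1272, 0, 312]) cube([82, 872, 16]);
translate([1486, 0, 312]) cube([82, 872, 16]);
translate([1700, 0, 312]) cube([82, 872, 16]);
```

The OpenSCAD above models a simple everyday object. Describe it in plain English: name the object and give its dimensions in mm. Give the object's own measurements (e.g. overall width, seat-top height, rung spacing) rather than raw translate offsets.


A bed frame 1986 mm long (x) by 872 mm wide (y). Four 70×70 mm corner posts, 438 mm tall, at the corners of the footprint. Four rails of 28 mm thickness and 159 mm height run between adjacent posts with their undersides at z = 153 mm, their outer faces flush with the outside of the frame (the two x-running rails run between the posts' inner faces; the two y-running rails run between the posts' inner faces). 8 slats, each 82 mm wide (x) and 16 mm thick, lie across the top of the two x-running rails, running the full 872 mm width of the frame in y; along x they sit between the end posts with a 132 mm gap after the −x posts and between neighbouring slats, leaving 134 mm before the +x posts.


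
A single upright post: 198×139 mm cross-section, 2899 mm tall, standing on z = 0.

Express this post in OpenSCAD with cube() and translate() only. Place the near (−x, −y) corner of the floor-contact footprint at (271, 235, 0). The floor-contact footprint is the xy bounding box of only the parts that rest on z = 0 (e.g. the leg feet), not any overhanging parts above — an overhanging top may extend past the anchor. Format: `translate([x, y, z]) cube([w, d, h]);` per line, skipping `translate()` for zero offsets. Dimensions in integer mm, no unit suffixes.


translate([271, 235, 0]) cube([198, 139, 2899]);


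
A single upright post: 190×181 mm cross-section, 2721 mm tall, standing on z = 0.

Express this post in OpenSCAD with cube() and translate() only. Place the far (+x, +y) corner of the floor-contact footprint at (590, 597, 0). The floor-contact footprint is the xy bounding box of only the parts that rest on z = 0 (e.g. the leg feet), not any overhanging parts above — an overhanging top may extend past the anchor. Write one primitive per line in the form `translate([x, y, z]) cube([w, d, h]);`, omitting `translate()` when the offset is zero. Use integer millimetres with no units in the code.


translate([400, 416, 0]) cube([190, 181, 2721]);


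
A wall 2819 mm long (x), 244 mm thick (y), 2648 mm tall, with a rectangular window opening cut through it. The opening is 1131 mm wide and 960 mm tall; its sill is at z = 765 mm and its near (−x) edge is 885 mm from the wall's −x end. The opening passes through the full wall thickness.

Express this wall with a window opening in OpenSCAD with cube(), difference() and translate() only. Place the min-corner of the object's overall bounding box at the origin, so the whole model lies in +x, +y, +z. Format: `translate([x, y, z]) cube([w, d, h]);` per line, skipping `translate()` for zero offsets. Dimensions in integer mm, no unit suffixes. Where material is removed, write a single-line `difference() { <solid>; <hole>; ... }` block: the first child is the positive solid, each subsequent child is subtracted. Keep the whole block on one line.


difference() { cube([2819, 244, 2648]); translate([885, 0, 765]) cube([1131, 244, 960]); }


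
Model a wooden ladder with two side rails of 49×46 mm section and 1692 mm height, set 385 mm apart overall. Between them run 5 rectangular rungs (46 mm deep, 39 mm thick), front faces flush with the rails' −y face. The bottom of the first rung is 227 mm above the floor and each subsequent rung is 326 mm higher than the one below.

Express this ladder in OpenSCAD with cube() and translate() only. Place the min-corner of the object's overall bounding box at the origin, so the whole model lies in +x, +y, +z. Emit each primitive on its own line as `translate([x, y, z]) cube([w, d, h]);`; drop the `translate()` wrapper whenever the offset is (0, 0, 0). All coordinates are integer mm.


cube([49, 46, 1692]);
translate([336, 0, 0]) cube([49, 46, 1692]);
translate([49, 0, 227]) cube([287, 46, 39]);
translate([49, 0, 553]) cube([287, 46, 39]);
translate([49, 0, 879]) cube([287, 46, 39]);
translate([49, 0, 1205]) cube([287, 46, 39]);
translate([49, 0, 1531]) cube([287, 46, 39]);


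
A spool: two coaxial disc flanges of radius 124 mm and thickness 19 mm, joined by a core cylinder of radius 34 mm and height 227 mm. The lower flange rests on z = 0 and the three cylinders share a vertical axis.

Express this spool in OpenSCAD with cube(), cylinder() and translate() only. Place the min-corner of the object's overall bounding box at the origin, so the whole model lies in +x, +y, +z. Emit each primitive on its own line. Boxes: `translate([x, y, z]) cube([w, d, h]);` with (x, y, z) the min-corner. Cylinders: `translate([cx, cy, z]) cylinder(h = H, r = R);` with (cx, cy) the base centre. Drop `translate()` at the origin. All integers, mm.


translate([124, 124, 0]) cylinder(h = 19, r = 124);
translate([124, 124, 19]) cylinder(h = 227, r = 34);
translate([124, 124, 246]) cylinder(h = 19, r = 124);


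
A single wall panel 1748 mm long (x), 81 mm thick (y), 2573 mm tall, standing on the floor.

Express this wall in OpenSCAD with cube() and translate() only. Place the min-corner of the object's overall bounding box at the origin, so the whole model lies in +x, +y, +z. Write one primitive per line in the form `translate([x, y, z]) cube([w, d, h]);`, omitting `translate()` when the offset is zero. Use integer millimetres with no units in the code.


cube([1748, 81, 2573]);


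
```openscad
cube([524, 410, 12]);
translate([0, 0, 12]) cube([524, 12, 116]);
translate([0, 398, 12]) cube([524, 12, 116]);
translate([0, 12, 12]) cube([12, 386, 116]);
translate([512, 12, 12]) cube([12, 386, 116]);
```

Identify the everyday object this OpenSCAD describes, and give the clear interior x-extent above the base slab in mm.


An open box. The internal width is 500 mm.

A 524×410 base slab with four walls standing on it — an open box. The base is 524 mm wide and the walls are 12 mm thick, so the internal width is 524 − 2 × 12 = 500 mm.


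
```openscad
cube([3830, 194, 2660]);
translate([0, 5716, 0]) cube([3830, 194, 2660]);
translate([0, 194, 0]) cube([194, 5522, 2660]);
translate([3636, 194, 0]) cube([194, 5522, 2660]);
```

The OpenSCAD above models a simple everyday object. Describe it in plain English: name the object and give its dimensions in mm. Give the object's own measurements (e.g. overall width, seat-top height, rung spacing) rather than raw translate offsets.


The wall frame of a small rectangular building: four walls, each 2660 mm tall and 194 mm thick, enclosing a footprint 3830 mm (x) by 5910 mm (y) outside-to-outside, with no floor or roof. The front and back walls (the −y and +y sides) span the full width; the two side walls fit between them.


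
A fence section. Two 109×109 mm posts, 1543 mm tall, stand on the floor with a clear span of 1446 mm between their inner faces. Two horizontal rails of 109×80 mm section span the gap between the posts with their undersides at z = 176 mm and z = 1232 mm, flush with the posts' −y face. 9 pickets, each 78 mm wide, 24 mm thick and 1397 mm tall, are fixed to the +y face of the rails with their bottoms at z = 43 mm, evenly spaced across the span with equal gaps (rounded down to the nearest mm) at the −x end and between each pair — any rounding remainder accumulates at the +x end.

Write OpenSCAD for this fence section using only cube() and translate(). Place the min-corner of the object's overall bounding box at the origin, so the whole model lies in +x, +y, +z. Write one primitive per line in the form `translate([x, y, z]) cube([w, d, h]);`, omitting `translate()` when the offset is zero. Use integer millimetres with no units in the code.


cube([109, 109, 1543]);
translate([1555, 0, 0]) cube([109, 109, 1543]);
translate([109, 0, 176]) cube([1446, 109, 80]);
translate([109, 0, 1232]) cube([1446, 109, 80]);
translate([183, 109, 43]) cube([78, 24, 1397]);
translate([335, 109, 43]) cube([78, 24, 1397]);
translate([487, 109, 43]) cube([78, 24, 1397]);
translate([639, 109, 43]) cube([78, 24, 1397]);
translate([791, 109, 43]) cube([78, 24, 1397]);
translate([943, 109, 43]) cube([78, 24, 1397]);
translate([1095, 109, 43]) cube([78, 24, 1397]);
translate([1247, 109, 43]) cube([78, 24, 1397]);
translate([1399, 109, 43]) cube([78, 24, 1397]);


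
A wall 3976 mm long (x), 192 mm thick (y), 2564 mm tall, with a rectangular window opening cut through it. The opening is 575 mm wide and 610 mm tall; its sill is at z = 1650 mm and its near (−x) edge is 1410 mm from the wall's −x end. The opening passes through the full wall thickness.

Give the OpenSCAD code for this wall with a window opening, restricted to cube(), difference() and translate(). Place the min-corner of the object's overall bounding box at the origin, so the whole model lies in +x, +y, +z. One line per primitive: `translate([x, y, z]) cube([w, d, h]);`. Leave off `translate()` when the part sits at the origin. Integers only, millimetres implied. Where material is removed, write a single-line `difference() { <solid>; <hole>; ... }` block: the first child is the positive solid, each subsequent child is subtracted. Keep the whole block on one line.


difference() { cube([3976, 192, 2564]); translate([1410, 0, 1650]) cube([575, 192, 610]); }


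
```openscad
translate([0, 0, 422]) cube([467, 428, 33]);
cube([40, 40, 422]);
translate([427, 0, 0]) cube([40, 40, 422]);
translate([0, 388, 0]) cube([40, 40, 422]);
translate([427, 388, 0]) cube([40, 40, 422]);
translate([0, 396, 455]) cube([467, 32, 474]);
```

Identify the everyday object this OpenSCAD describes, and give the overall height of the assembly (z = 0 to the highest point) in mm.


A chair. The overall height is 929 mm.

A slab on four corner posts with a tall panel at the back — a chair. The seat slab sits at z = 422 with thickness 33, and the 474 mm backrest starts at the seat top, so the overall height is 422 + 33 + 474 = 929 mm.


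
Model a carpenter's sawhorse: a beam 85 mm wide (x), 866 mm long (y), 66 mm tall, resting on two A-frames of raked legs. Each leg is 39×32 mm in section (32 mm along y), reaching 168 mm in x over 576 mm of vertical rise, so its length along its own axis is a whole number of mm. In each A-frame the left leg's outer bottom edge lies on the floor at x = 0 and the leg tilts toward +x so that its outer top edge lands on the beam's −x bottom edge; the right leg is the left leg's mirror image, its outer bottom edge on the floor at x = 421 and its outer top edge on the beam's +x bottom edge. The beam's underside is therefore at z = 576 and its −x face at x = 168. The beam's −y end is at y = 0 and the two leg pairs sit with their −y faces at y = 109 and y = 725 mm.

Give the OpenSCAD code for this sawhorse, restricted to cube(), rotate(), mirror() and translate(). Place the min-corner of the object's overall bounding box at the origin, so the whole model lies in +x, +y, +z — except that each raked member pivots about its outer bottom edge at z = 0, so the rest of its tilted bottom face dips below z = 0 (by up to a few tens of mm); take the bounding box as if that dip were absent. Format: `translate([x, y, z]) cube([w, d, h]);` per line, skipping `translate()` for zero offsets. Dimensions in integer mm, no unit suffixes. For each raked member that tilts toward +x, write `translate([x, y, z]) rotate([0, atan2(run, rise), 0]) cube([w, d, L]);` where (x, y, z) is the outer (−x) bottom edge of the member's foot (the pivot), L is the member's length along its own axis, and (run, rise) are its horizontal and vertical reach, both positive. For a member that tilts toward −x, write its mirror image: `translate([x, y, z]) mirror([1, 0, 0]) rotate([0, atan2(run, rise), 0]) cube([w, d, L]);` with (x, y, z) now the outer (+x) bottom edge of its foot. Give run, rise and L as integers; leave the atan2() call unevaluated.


translate([168, 0, 576]) cube([85, 866, 66]);
translate([0, 109, 0]) rotate([0, atan2(168, 576), 0]) cube([39, 32, 600]);
translate([421, 109, 0]) mirror([1, 0, 0]) rotate([0, atan2(168, 576), 0]) cube([39, 32, 600]);
translate([0, 725, 0]) rotate([0, atan2(168, 576), 0]) cube([39, 32, 600]);
translate([421, 725, 0]) mirror([1, 0, 0]) rotate([0, atan2(168, 576), 0]) cube([39, 32, 600]);


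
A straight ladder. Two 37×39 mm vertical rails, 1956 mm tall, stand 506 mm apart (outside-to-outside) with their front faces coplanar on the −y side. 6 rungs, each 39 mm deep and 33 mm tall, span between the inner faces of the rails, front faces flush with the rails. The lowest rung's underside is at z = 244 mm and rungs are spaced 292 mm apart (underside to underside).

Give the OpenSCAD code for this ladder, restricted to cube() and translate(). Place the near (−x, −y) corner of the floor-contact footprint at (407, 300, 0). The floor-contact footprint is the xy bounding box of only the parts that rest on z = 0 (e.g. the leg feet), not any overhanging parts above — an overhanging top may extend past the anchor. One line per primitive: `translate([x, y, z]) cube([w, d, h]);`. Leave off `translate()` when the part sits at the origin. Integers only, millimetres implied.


// rung span = 506 - 2*37 = 432
// rung[k] z = 244 + k*292
translate([407, 300, 0]) cube([37, 39, 1956]);
translate([876, 300, 0]) cube([37, 39, 1956]);
translate([444, 300, 244]) cube([432, 39, 33]);
translate([444, 300, 536]) cube([432, 39, 33]);
translate([444, 300, 828]) cube([432, 39, 33]);
translate([444, 300, 1120]) cube([432, 39, 33]);
translate([444, 300, 1412]) cube([432, 39, 33]);
translate([444, 300, 1704]) cube([432, 39, 33]);
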